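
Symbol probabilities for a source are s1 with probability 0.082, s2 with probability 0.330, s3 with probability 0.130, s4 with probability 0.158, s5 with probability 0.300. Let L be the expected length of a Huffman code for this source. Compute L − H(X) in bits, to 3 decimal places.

Entropy H = −Σ p log₂ p ≈ 2.1480 bits.
Huffman merges: 41/500+13/100→53/250; 79/500+53/250→37/100; 3/10+33/100→63/100; 37/100+63/100→1. L = 553/250 ≈ 2.2120.
L − H = 2.2120 − 2.1480 = 0.064 bits.

0.064 bits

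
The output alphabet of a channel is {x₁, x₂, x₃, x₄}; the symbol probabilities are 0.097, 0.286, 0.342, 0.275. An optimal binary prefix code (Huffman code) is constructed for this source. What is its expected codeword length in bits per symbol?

2 bits/symbol

Repeatedly combine the two least-probable nodes; the expected code length is the sum of the merged weights.
merge 97/1000 + 11/40 → 93/250
merge 143/500 + 171/500 → 157/250
merge 93/250 + 157/250 → 1
L = 93/250 + 157/250 + 1 = 2 bits/symbol.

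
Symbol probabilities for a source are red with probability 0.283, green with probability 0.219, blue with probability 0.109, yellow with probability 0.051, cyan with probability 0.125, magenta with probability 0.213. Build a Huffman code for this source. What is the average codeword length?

2.445 bits/symbol

Repeatedly combine the two least-probable nodes; the expected code length is the sum of the merged weights.
merge 51/1000 + 109/1000 → 4/25
merge 1/8 + 4/25 → 57/200
merge 213/1000 + 219/1000 → 54/125
merge 283/1000 + 57/200 → 71/125
merge 54/125 + 71/125 → 1
L = 4/25 + 57/200 + 54/125 + 71/125 + 1 = 489/200 = 2.445 bits/symbol.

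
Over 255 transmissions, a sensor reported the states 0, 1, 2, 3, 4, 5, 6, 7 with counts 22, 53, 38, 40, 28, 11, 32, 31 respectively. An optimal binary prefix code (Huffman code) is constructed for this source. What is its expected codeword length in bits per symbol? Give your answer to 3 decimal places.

2.922 bits/symbol

Probabilities are the counts divided by 255.
Repeatedly combine the two least-probable nodes; the expected code length is the sum of the merged weights.
merge 11/255 + 22/255 → 11/85
merge 28/255 + 31/255 → 59/255
merge 32/255 + 11/85 → 13/51
merge 38/255 + 8/51 → 26/85
merge 53/255 + 59/255 → 112/255
merge 13/51 + 26/85 → 143/255
merge 112/255 + 143/255 → 1
L = 11/85 + 59/255 + 13/51 + 26/85 + 112/255 + 143/255 + 1 = 149/51 ≈ 2.922 bits/symbol.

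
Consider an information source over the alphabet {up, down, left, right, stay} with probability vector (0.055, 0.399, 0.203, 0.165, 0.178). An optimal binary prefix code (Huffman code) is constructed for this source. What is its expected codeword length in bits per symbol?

2.202 bits/symbol

Repeatedly combine the two least-probable nodes; the expected code length is the sum of the merged weights.
merge 11/200 + 33/200 → 11/50
merge 89/500 + 203/1000 → 381/1000
merge 11/50 + 381/1000 → 601/1000
merge 399/1000 + 601/1000 → 1
L = 11/50 + 381/1000 + 601/1000 + 1 = 1101/500 = 2.202 bits/symbol.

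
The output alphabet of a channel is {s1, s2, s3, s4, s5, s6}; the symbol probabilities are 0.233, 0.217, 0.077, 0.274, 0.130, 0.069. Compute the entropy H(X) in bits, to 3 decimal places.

2.413 bits

H = −Σ pᵢ log₂ pᵢ.
−0.233·log₂(0.233) = 0.4897
−0.217·log₂(0.217) = 0.4783
−0.077·log₂(0.077) = 0.2848
−0.274·log₂(0.274) = 0.5118
−0.130·log₂(0.130) = 0.3826
−0.069·log₂(0.069) = 0.2662
Sum ≈ 2.4134 → 2.413 bits.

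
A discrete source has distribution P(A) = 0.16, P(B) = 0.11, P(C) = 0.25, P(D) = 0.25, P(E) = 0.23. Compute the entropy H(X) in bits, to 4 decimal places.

2.2610 bits

H = −Σ pᵢ log₂ pᵢ.
−0.16·log₂(0.16) = 0.4230
−0.11·log₂(0.11) = 0.3503
−0.25·log₂(0.25) = 0.5000
−0.25·log₂(0.25) = 0.5000
−0.23·log₂(0.23) = 0.4877
Sum ≈ 2.2610 → 2.2610 bits.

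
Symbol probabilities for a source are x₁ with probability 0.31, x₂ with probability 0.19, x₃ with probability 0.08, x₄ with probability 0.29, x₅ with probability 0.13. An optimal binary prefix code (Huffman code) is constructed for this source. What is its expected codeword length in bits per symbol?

2.21 bits/symbol

Repeatedly combine the two least-probable nodes; the expected code length is the sum of the merged weights.
merge 2/25 + 13/100 → 21/100
merge 19/100 + 21/100 → 2/5
merge 29/100 + 31/100 → 3/5
merge 2/5 + 3/5 → 1
L = 21/100 + 2/5 + 3/5 + 1 = 221/100 = 2.21 bits/symbol.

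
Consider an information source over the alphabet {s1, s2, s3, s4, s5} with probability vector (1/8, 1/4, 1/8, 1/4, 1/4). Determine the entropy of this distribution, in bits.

Each probability is a power of 1/2, so log₂(1/p) is an integer.
H = Σ p·log₂(1/p) = 1/8·3 + 1/4·2 + 1/8·3 + 1/4·2 + 1/4·2 = 2.25 bits.

2.25 bits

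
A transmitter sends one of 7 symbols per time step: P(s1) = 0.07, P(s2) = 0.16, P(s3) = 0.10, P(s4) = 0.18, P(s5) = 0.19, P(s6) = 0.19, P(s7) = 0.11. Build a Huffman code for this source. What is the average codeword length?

2.79 bits/symbol

Repeatedly combine the two least-probable nodes; the expected code length is the sum of the merged weights.
merge 7/100 + 1/10 → 17/100
merge 11/100 + 4/25 → 27/100
merge 17/100 + 9/50 → 7/20
merge 19/100 + 19/100 → 19/50
merge 27/100 + 7/20 → 31/50
merge 19/50 + 31/50 → 1
L = 17/100 + 27/100 + 7/20 + 19/50 + 31/50 + 1 = 279/100 = 2.79 bits/symbol.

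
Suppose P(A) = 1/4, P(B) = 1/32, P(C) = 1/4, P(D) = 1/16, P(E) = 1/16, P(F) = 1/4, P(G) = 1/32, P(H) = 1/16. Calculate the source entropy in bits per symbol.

2.5625 bits

Each probability is a power of 1/2, so log₂(1/p) is an integer.
H = Σ p·log₂(1/p) = 1/4·2 + 1/32·5 + 1/4·2 + 1/16·4 + 1/16·4 + 1/4·2 + 1/32·5 + 1/16·4 = 2.5625 bits.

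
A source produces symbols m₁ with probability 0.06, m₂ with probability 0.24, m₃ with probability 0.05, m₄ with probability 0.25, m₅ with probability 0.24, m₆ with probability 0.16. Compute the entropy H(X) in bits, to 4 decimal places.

2.3709 bits

H = −Σ pᵢ log₂ pᵢ.
−0.06·log₂(0.06) = 0.2435
−0.24·log₂(0.24) = 0.4941
−0.05·log₂(0.05) = 0.2161
−0.25·log₂(0.25) = 0.5000
−0.24·log₂(0.24) = 0.4941
−0.16·log₂(0.16) = 0.4230
Sum ≈ 2.3709 → 2.3709 bits.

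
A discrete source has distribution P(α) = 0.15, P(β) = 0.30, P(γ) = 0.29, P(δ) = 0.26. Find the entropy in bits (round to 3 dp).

1.955 bits

H = −Σ pᵢ log₂ pᵢ.
−0.15·log₂(0.15) = 0.4105
−0.30·log₂(0.30) = 0.5211
−0.29·log₂(0.29) = 0.5179
−0.26·log₂(0.26) = 0.5053
Sum ≈ 1.9548 → 1.955 bits.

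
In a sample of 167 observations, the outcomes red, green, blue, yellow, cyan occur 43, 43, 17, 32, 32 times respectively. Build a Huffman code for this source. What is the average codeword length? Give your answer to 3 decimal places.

2.293 bits/symbol

Probabilities are the counts divided by 167.
Repeatedly combine the two least-probable nodes; the expected code length is the sum of the merged weights.
merge 17/167 + 32/167 → 49/167
merge 32/167 + 43/167 → 75/167
merge 43/167 + 49/167 → 92/167
merge 75/167 + 92/167 → 1
L = 49/167 + 75/167 + 92/167 + 1 = 383/167 ≈ 2.293 bits/symbol.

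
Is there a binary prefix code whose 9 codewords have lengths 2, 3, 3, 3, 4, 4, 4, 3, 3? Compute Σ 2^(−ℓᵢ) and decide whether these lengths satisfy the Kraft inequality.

1.0625; no

With common denominator 2^4 = 16: Σ 2^(−ℓᵢ) = 4/16 + 2/16 + 2/16 + 2/16 + 1/16 + 1/16 + 1/16 + 2/16 + 2/16 = 17/16 = 1.0625.
Kraft's inequality requires Σ ≤ 1; here Σ = 1.0625 > 1, so no such prefix code exists.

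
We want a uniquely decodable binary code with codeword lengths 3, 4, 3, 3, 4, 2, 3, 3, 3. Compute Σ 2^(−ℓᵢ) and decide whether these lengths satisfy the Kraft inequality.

With common denominator 2^4 = 16: Σ 2^(−ℓᵢ) = 2/16 + 1/16 + 2/16 + 2/16 + 1/16 + 4/16 + 2/16 + 2/16 + 2/16 = 18/16 = 1.125.
Kraft's inequality requires Σ ≤ 1; here Σ = 1.125 > 1, so no such prefix code exists.

1.125; no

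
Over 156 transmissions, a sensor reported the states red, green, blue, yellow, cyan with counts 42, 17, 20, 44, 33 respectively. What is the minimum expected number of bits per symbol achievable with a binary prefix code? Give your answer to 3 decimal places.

Probabilities are the counts divided by 156.
Repeatedly combine the two least-probable nodes; the expected code length is the sum of the merged weights.
merge 17/156 + 5/39 → 37/156
merge 11/52 + 37/156 → 35/78
merge 7/26 + 11/39 → 43/78
merge 35/78 + 43/78 → 1
L = 37/156 + 35/78 + 43/78 + 1 = 349/156 ≈ 2.237 bits/symbol.

2.237 bits/symbol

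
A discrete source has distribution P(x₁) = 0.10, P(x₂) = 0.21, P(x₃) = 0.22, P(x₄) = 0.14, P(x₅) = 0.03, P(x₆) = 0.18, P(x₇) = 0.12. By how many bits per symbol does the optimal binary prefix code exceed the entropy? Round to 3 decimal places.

0.053 bits

Entropy H = −Σ p log₂ p ≈ 2.6468 bits.
Huffman merges: 3/100+1/10→13/100; 3/25+13/100→1/4; 7/50+9/50→8/25; 21/100+11/50→43/100; 1/4+8/25→57/100; 43/100+57/100→1. L = 27/10 ≈ 2.7000.
L − H = 2.7000 − 2.6468 = 0.053 bits.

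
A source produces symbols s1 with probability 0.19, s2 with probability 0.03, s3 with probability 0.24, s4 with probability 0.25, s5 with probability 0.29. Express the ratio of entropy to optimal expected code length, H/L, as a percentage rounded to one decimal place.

95.5%

Entropy H = −Σ p log₂ p ≈ 2.1190 bits.
Huffman merges: 3/100+19/100→11/50; 11/50+6/25→23/50; 1/4+29/100→27/50; 23/50+27/50→1. L = 111/50 ≈ 2.2200.
Efficiency = H/L = 2.1190/2.2200 = 95.5%.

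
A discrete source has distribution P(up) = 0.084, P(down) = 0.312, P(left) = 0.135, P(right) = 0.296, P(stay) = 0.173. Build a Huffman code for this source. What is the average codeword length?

2.219 bits/symbol

Repeatedly combine the two least-probable nodes; the expected code length is the sum of the merged weights.
merge 21/250 + 27/200 → 219/1000
merge 173/1000 + 219/1000 → 49/125
merge 37/125 + 39/125 → 76/125
merge 49/125 + 76/125 → 1
L = 219/1000 + 49/125 + 76/125 + 1 = 2219/1000 = 2.219 bits/symbol.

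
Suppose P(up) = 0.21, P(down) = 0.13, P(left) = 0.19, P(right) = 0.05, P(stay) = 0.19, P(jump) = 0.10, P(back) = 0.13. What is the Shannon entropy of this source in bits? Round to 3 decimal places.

H = −Σ pᵢ log₂ pᵢ.
−0.21·log₂(0.21) = 0.4728
−0.13·log₂(0.13) = 0.3826
−0.19·log₂(0.19) = 0.4552
−0.05·log₂(0.05) = 0.2161
−0.19·log₂(0.19) = 0.4552
−0.10·log₂(0.10) = 0.3322
−0.13·log₂(0.13) = 0.3826
Sum ≈ 2.6969 → 2.697 bits.

2.697 bits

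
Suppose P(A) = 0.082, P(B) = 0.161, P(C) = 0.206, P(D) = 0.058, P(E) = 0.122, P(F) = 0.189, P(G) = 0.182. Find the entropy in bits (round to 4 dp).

H = −Σ pᵢ log₂ pᵢ.
−0.082·log₂(0.082) = 0.2959
−0.161·log₂(0.161) = 0.4242
−0.206·log₂(0.206) = 0.4695
−0.058·log₂(0.058) = 0.2383
−0.122·log₂(0.122) = 0.3703
−0.189·log₂(0.189) = 0.4543
−0.182·log₂(0.182) = 0.4474
Sum ≈ 2.6998 → 2.6998 bits.

2.6998 bits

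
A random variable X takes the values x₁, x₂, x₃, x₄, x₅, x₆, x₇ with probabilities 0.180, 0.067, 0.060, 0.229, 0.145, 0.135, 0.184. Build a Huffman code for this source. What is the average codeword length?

Repeatedly combine the two least-probable nodes; the expected code length is the sum of the merged weights.
merge 3/50 + 67/1000 → 127/1000
merge 127/1000 + 27/200 → 131/500
merge 29/200 + 9/50 → 13/40
merge 23/125 + 229/1000 → 413/1000
merge 131/500 + 13/40 → 587/1000
merge 413/1000 + 587/1000 → 1
L = 127/1000 + 131/500 + 13/40 + 413/1000 + 587/1000 + 1 = 1357/500 = 2.714 bits/symbol.

2.714 bits/symbol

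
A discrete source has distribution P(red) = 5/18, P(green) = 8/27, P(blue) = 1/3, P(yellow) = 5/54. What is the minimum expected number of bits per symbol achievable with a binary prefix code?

Repeatedly combine the two least-probable nodes; the expected code length is the sum of the merged weights.
merge 5/54 + 5/18 → 10/27
merge 8/27 + 1/3 → 17/27
merge 10/27 + 17/27 → 1
L = 10/27 + 17/27 + 1 = 2 bits/symbol.

2 bits/symbol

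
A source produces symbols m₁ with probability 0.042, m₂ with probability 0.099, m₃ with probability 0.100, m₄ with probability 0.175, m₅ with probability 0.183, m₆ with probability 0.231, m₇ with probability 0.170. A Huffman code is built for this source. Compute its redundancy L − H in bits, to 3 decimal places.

Entropy H = −Σ p log₂ p ≈ 2.6659 bits.
Huffman merges: 21/500+99/1000→141/1000; 1/10+141/1000→241/1000; 17/100+7/40→69/200; 183/1000+231/1000→207/500; 241/1000+69/200→293/500; 207/500+293/500→1. L = 2727/1000 ≈ 2.7270.
L − H = 2.7270 − 2.6659 = 0.061 bits.

0.061 bits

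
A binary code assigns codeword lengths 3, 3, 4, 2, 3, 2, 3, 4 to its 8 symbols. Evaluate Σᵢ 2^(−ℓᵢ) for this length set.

With common denominator 2^4 = 16: Σ 2^(−ℓᵢ) = 2/16 + 2/16 + 1/16 + 4/16 + 2/16 + 4/16 + 2/16 + 1/16 = 18/16 = 1.125.

1.125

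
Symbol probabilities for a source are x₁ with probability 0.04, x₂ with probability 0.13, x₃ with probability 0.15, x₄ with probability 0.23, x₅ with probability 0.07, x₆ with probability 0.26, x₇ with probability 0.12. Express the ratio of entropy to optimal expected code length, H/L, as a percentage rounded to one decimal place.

99.5%

Entropy H = −Σ p log₂ p ≈ 2.6075 bits.
Huffman merges: 1/25+7/100→11/100; 11/100+3/25→23/100; 13/100+3/20→7/25; 23/100+23/100→23/50; 13/50+7/25→27/50; 23/50+27/50→1. L = 131/50 ≈ 2.6200.
Efficiency = H/L = 2.6075/2.6200 = 99.5%.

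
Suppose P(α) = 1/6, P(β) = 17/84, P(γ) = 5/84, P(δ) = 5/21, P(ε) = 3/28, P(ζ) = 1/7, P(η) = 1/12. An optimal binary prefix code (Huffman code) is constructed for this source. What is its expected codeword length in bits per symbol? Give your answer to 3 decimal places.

2.702 bits/symbol

Repeatedly combine the two least-probable nodes; the expected code length is the sum of the merged weights.
merge 5/84 + 1/12 → 1/7
merge 3/28 + 1/7 → 1/4
merge 1/7 + 1/6 → 13/42
merge 17/84 + 5/21 → 37/84
merge 1/4 + 13/42 → 47/84
merge 37/84 + 47/84 → 1
L = 1/7 + 1/4 + 13/42 + 37/84 + 47/84 + 1 = 227/84 ≈ 2.702 bits/symbol.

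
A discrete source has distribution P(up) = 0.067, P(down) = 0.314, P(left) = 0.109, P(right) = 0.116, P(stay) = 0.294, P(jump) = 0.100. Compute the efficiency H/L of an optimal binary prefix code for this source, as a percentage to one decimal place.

Entropy H = −Σ p log₂ p ≈ 2.3465 bits.
Huffman merges: 67/1000+1/10→167/1000; 109/1000+29/250→9/40; 167/1000+9/40→49/125; 147/500+157/500→76/125; 49/125+76/125→1. L = 299/125 ≈ 2.3920.
Efficiency = H/L = 2.3465/2.3920 = 98.1%.

98.1%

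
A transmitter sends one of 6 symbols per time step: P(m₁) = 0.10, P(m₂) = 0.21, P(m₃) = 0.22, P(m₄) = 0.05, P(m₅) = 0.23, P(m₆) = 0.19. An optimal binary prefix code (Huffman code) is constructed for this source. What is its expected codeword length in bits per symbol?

Repeatedly combine the two least-probable nodes; the expected code length is the sum of the merged weights.
merge 1/20 + 1/10 → 3/20
merge 3/20 + 19/100 → 17/50
merge 21/100 + 11/50 → 43/100
merge 23/100 + 17/50 → 57/100
merge 43/100 + 57/100 → 1
L = 3/20 + 17/50 + 43/100 + 57/100 + 1 = 249/100 = 2.49 bits/symbol.

2.49 bits/symbol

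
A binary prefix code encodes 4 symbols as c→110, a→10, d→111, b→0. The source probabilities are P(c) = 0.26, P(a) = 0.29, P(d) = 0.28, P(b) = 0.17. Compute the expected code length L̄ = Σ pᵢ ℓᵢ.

L̄ = Σ pᵢ·ℓᵢ = 0.26·3 + 0.29·2 + 0.28·3 + 0.17·1 = 2.37 bits/symbol.

2.37 bits/symbol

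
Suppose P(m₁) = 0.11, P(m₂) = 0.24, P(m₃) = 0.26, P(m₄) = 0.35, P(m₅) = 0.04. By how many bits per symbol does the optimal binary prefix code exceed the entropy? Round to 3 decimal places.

0.084 bits

Entropy H = −Σ p log₂ p ≈ 2.0656 bits.
Huffman merges: 1/25+11/100→3/20; 3/20+6/25→39/100; 13/50+7/20→61/100; 39/100+61/100→1. L = 43/20 ≈ 2.1500.
L − H = 2.1500 − 2.0656 = 0.084 bits.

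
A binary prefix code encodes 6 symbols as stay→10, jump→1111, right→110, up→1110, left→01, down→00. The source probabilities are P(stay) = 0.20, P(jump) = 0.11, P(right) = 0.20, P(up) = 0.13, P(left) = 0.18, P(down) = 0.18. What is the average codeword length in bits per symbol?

2.68 bits/symbol

L̄ = Σ pᵢ·ℓᵢ = 0.20·2 + 0.11·4 + 0.20·3 + 0.13·4 + 0.18·2 + 0.18·2 = 2.68 bits/symbol.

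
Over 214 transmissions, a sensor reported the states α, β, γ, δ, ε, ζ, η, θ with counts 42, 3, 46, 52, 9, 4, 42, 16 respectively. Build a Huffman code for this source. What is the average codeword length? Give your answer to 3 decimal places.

2.603 bits/symbol

Probabilities are the counts divided by 214.
Repeatedly combine the two least-probable nodes; the expected code length is the sum of the merged weights.
merge 3/214 + 2/107 → 7/214
merge 7/214 + 9/214 → 8/107
merge 8/107 + 8/107 → 16/107
merge 16/107 + 21/107 → 37/107
merge 21/107 + 23/107 → 44/107
merge 26/107 + 37/107 → 63/107
merge 44/107 + 63/107 → 1
L = 7/214 + 8/107 + 16/107 + 37/107 + 44/107 + 63/107 + 1 = 557/214 ≈ 2.603 bits/symbol.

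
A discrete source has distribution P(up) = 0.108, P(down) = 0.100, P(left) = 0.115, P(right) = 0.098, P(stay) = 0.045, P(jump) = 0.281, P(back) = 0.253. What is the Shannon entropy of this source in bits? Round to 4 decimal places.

2.5838 bits

H = −Σ pᵢ log₂ pᵢ.
−0.108·log₂(0.108) = 0.3468
−0.100·log₂(0.100) = 0.3322
−0.115·log₂(0.115) = 0.3588
−0.098·log₂(0.098) = 0.3284
−0.045·log₂(0.045) = 0.2013
−0.281·log₂(0.281) = 0.5146
−0.253·log₂(0.253) = 0.5016
Sum ≈ 2.5838 → 2.5838 bits.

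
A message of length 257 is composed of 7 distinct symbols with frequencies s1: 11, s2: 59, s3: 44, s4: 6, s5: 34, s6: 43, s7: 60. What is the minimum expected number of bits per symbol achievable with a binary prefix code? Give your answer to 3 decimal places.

Probabilities are the counts divided by 257.
Repeatedly combine the two least-probable nodes; the expected code length is the sum of the merged weights.
merge 6/257 + 11/257 → 17/257
merge 17/257 + 34/257 → 51/257
merge 43/257 + 44/257 → 87/257
merge 51/257 + 59/257 → 110/257
merge 60/257 + 87/257 → 147/257
merge 110/257 + 147/257 → 1
L = 17/257 + 51/257 + 87/257 + 110/257 + 147/257 + 1 = 669/257 ≈ 2.603 bits/symbol.

2.603 bits/symbol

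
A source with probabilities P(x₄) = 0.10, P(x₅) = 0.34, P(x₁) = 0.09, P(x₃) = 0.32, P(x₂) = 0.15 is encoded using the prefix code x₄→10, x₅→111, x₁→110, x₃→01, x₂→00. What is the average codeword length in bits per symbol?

L̄ = Σ pᵢ·ℓᵢ = 0.10·2 + 0.34·3 + 0.09·3 + 0.32·2 + 0.15·2 = 2.43 bits/symbol.

2.43 bits/symbol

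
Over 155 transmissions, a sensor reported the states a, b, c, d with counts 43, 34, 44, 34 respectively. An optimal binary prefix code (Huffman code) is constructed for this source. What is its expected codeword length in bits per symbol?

Probabilities are the counts divided by 155.
Repeatedly combine the two least-probable nodes; the expected code length is the sum of the merged weights.
merge 34/155 + 34/155 → 68/155
merge 43/155 + 44/155 → 87/155
merge 68/155 + 87/155 → 1
L = 68/155 + 87/155 + 1 = 2 bits/symbol.

2 bits/symbol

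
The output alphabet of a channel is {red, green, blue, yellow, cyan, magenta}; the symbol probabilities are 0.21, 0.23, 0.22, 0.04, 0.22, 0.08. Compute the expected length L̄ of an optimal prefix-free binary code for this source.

2.45 bits/symbol

Repeatedly combine the two least-probable nodes; the expected code length is the sum of the merged weights.
merge 1/25 + 2/25 → 3/25
merge 3/25 + 21/100 → 33/100
merge 11/50 + 11/50 → 11/25
merge 23/100 + 33/100 → 14/25
merge 11/25 + 14/25 → 1
L = 3/25 + 33/100 + 11/25 + 14/25 + 1 = 49/20 = 2.45 bits/symbol.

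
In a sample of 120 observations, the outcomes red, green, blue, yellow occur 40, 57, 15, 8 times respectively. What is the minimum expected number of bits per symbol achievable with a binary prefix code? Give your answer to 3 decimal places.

1.717 bits/symbol

Probabilities are the counts divided by 120.
Repeatedly combine the two least-probable nodes; the expected code length is the sum of the merged weights.
merge 1/15 + 1/8 → 23/120
merge 23/120 + 1/3 → 21/40
merge 19/40 + 21/40 → 1
L = 23/120 + 21/40 + 1 = 103/60 ≈ 1.717 bits/symbol.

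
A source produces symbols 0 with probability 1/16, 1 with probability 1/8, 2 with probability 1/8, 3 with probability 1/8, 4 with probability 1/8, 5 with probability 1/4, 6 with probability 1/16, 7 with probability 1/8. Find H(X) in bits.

Each probability is a power of 1/2, so log₂(1/p) is an integer.
H = Σ p·log₂(1/p) = 1/16·4 + 1/8·3 + 1/8·3 + 1/8·3 + 1/8·3 + 1/4·2 + 1/16·4 + 1/8·3 = 2.875 bits.

2.875 bits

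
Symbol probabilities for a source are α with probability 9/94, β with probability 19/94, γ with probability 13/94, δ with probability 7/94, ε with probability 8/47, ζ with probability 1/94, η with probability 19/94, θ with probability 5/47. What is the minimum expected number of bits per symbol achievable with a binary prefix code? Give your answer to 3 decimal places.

Repeatedly combine the two least-probable nodes; the expected code length is the sum of the merged weights.
merge 1/94 + 7/94 → 4/47
merge 4/47 + 9/94 → 17/94
merge 5/47 + 13/94 → 23/94
merge 8/47 + 17/94 → 33/94
merge 19/94 + 19/94 → 19/47
merge 23/94 + 33/94 → 28/47
merge 19/47 + 28/47 → 1
L = 4/47 + 17/94 + 23/94 + 33/94 + 19/47 + 28/47 + 1 = 269/94 ≈ 2.862 bits/symbol.

2.862 bits/symbol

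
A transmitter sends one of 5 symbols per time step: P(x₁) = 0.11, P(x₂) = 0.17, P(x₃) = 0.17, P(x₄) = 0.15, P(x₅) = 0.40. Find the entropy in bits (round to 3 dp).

H = −Σ pᵢ log₂ pᵢ.
−0.11·log₂(0.11) = 0.3503
−0.17·log₂(0.17) = 0.4346
−0.17·log₂(0.17) = 0.4346
−0.15·log₂(0.15) = 0.4105
−0.40·log₂(0.40) = 0.5288
Sum ≈ 2.1588 → 2.159 bits.

2.159 bits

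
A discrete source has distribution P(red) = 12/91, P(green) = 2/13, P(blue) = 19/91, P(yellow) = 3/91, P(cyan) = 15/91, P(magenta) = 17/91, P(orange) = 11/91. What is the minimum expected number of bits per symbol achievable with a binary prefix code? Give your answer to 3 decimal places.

Repeatedly combine the two least-probable nodes; the expected code length is the sum of the merged weights.
merge 3/91 + 11/91 → 2/13
merge 12/91 + 2/13 → 2/7
merge 2/13 + 15/91 → 29/91
merge 17/91 + 19/91 → 36/91
merge 2/7 + 29/91 → 55/91
merge 36/91 + 55/91 → 1
L = 2/13 + 2/7 + 29/91 + 36/91 + 55/91 + 1 = 251/91 ≈ 2.758 bits/symbol.

2.758 bits/symbol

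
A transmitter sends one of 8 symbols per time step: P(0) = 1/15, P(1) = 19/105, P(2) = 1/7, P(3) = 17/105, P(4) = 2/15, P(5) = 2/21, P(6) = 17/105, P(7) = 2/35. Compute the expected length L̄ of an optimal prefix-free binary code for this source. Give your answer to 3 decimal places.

Repeatedly combine the two least-probable nodes; the expected code length is the sum of the merged weights.
merge 2/35 + 1/15 → 13/105
merge 2/21 + 13/105 → 23/105
merge 2/15 + 1/7 → 29/105
merge 17/105 + 17/105 → 34/105
merge 19/105 + 23/105 → 2/5
merge 29/105 + 34/105 → 3/5
merge 2/5 + 3/5 → 1
L = 13/105 + 23/105 + 29/105 + 34/105 + 2/5 + 3/5 + 1 = 103/35 ≈ 2.943 bits/symbol.

2.943 bits/symbol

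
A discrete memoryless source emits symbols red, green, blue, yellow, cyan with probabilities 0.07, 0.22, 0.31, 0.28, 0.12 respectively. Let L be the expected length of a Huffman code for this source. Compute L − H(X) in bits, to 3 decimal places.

Entropy H = −Σ p log₂ p ≈ 2.1542 bits.
Huffman merges: 7/100+3/25→19/100; 19/100+11/50→41/100; 7/25+31/100→59/100; 41/100+59/100→1. L = 219/100 ≈ 2.1900.
L − H = 2.1900 − 2.1542 = 0.036 bits.

0.036 bits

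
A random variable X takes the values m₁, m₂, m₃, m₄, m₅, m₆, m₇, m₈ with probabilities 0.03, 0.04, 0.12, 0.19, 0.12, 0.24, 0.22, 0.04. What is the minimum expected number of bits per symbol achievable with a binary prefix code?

2.72 bits/symbol

Repeatedly combine the two least-probable nodes; the expected code length is the sum of the merged weights.
merge 3/100 + 1/25 → 7/100
merge 1/25 + 7/100 → 11/100
merge 11/100 + 3/25 → 23/100
merge 3/25 + 19/100 → 31/100
merge 11/50 + 23/100 → 9/20
merge 6/25 + 31/100 → 11/20
merge 9/20 + 11/20 → 1
L = 7/100 + 11/100 + 23/100 + 31/100 + 9/20 + 11/20 + 1 = 68/25 = 2.72 bits/symbol.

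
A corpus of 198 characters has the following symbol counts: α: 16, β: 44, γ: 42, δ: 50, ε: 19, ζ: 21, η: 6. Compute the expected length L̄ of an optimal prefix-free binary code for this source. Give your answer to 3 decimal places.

2.626 bits/symbol

Probabilities are the counts divided by 198.
Repeatedly combine the two least-probable nodes; the expected code length is the sum of the merged weights.
merge 1/33 + 8/99 → 1/9
merge 19/198 + 7/66 → 20/99
merge 1/9 + 20/99 → 31/99
merge 7/33 + 2/9 → 43/99
merge 25/99 + 31/99 → 56/99
merge 43/99 + 56/99 → 1
L = 1/9 + 20/99 + 31/99 + 43/99 + 56/99 + 1 = 260/99 ≈ 2.626 bits/symbol.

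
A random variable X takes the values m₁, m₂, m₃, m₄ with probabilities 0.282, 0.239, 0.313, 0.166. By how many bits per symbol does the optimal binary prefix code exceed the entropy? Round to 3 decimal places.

Entropy H = −Σ p log₂ p ≈ 1.9631 bits.
Huffman merges: 83/500+239/1000→81/200; 141/500+313/1000→119/200; 81/200+119/200→1. L = 2 ≈ 2.0000.
L − H = 2.0000 − 1.9631 = 0.037 bits.

0.037 bits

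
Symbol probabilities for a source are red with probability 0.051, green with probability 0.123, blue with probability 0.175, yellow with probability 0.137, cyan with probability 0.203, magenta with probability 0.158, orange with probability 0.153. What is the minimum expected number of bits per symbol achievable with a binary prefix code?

Repeatedly combine the two least-probable nodes; the expected code length is the sum of the merged weights.
merge 51/1000 + 123/1000 → 87/500
merge 137/1000 + 153/1000 → 29/100
merge 79/500 + 87/500 → 83/250
merge 7/40 + 203/1000 → 189/500
merge 29/100 + 83/250 → 311/500
merge 189/500 + 311/500 → 1
L = 87/500 + 29/100 + 83/250 + 189/500 + 311/500 + 1 = 699/250 = 2.796 bits/symbol.

2.796 bits/symbol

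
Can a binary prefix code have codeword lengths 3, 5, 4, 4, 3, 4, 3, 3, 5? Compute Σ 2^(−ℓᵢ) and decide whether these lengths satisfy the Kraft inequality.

With common denominator 2^5 = 32: Σ 2^(−ℓᵢ) = 4/32 + 1/32 + 2/32 + 2/32 + 4/32 + 2/32 + 4/32 + 4/32 + 1/32 = 24/32 = 0.75.
Kraft's inequality requires Σ ≤ 1; here Σ = 0.75 ≤ 1, so such a prefix code exists.

0.75; yes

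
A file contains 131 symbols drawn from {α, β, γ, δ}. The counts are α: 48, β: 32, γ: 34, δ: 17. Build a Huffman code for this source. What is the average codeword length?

2 bits/symbol

Probabilities are the counts divided by 131.
Repeatedly combine the two least-probable nodes; the expected code length is the sum of the merged weights.
merge 17/131 + 32/131 → 49/131
merge 34/131 + 48/131 → 82/131
merge 49/131 + 82/131 → 1
L = 49/131 + 82/131 + 1 = 2 bits/symbol.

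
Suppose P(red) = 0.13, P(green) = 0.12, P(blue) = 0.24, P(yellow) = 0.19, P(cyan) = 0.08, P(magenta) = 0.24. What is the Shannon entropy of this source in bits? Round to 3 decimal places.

H = −Σ pᵢ log₂ pᵢ.
−0.13·log₂(0.13) = 0.3826
−0.12·log₂(0.12) = 0.3671
−0.24·log₂(0.24) = 0.4941
−0.19·log₂(0.19) = 0.4552
−0.08·log₂(0.08) = 0.2915
−0.24·log₂(0.24) = 0.4941
Sum ≈ 2.4847 → 2.485 bits.

2.485 bits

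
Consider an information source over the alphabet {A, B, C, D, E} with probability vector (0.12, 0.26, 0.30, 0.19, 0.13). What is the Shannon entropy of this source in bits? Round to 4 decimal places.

H = −Σ pᵢ log₂ pᵢ.
−0.12·log₂(0.12) = 0.3671
−0.26·log₂(0.26) = 0.5053
−0.30·log₂(0.30) = 0.5211
−0.19·log₂(0.19) = 0.4552
−0.13·log₂(0.13) = 0.3826
Sum ≈ 2.2313 → 2.2313 bits.

2.2313 bits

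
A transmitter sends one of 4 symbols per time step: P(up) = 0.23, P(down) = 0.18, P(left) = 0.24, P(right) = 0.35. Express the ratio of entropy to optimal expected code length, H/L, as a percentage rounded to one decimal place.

Entropy H = −Σ p log₂ p ≈ 1.9572 bits.
Huffman merges: 9/50+23/100→41/100; 6/25+7/20→59/100; 41/100+59/100→1. L = 2 ≈ 2.0000.
Efficiency = H/L = 1.9572/2.0000 = 97.9%.

97.9%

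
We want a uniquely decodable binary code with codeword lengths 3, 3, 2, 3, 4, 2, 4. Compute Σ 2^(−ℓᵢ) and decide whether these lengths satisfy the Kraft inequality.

1; yes

With common denominator 2^4 = 16: Σ 2^(−ℓᵢ) = 2/16 + 2/16 + 4/16 + 2/16 + 1/16 + 4/16 + 1/16 = 16/16 = 1.
Kraft's inequality requires Σ ≤ 1; here Σ = 1 ≤ 1, so such a prefix code exists.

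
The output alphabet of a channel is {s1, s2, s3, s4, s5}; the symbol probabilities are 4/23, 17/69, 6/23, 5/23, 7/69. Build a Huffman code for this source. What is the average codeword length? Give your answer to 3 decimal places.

2.275 bits/symbol

Repeatedly combine the two least-probable nodes; the expected code length is the sum of the merged weights.
merge 7/69 + 4/23 → 19/69
merge 5/23 + 17/69 → 32/69
merge 6/23 + 19/69 → 37/69
merge 32/69 + 37/69 → 1
L = 19/69 + 32/69 + 37/69 + 1 = 157/69 ≈ 2.275 bits/symbol.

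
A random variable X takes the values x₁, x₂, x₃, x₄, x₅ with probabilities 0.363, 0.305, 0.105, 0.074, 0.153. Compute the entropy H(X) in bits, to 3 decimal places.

2.087 bits

H = −Σ pᵢ log₂ pᵢ.
−0.363·log₂(0.363) = 0.5307
−0.305·log₂(0.305) = 0.5225
−0.105·log₂(0.105) = 0.3414
−0.074·log₂(0.074) = 0.2780
−0.153·log₂(0.153) = 0.4144
Sum ≈ 2.0870 → 2.087 bits.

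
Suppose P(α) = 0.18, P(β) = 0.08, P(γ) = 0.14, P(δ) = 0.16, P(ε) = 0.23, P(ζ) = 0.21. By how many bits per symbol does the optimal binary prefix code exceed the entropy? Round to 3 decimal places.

0.043 bits

Entropy H = −Σ p log₂ p ≈ 2.5174 bits.
Huffman merges: 2/25+7/50→11/50; 4/25+9/50→17/50; 21/100+11/50→43/100; 23/100+17/50→57/100; 43/100+57/100→1. L = 64/25 ≈ 2.5600.
L − H = 2.5600 − 2.5174 = 0.043 bits.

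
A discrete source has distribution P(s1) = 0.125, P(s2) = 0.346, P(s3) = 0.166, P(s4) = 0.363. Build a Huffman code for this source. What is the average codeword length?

1.928 bits/symbol

Repeatedly combine the two least-probable nodes; the expected code length is the sum of the merged weights.
merge 1/8 + 83/500 → 291/1000
merge 291/1000 + 173/500 → 637/1000
merge 363/1000 + 637/1000 → 1
L = 291/1000 + 637/1000 + 1 = 241/125 = 1.928 bits/symbol.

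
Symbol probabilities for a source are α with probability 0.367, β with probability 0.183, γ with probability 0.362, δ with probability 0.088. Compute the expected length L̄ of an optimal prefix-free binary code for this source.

1.904 bits/symbol

Repeatedly combine the two least-probable nodes; the expected code length is the sum of the merged weights.
merge 11/125 + 183/1000 → 271/1000
merge 271/1000 + 181/500 → 633/1000
merge 367/1000 + 633/1000 → 1
L = 271/1000 + 633/1000 + 1 = 238/125 = 1.904 bits/symbol.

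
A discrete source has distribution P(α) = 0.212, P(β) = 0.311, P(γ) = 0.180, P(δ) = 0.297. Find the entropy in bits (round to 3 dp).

H = −Σ pᵢ log₂ pᵢ.
−0.212·log₂(0.212) = 0.4744
−0.311·log₂(0.311) = 0.5240
−0.180·log₂(0.180) = 0.4453
−0.297·log₂(0.297) = 0.5202
Sum ≈ 1.9640 → 1.964 bits.

1.964 bits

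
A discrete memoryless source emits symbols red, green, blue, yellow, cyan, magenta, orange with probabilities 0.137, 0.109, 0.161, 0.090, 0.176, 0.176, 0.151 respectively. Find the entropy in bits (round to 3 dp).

H = −Σ pᵢ log₂ pᵢ.
−0.137·log₂(0.137) = 0.3929
−0.109·log₂(0.109) = 0.3485
−0.161·log₂(0.161) = 0.4242
−0.090·log₂(0.090) = 0.3127
−0.176·log₂(0.176) = 0.4411
−0.176·log₂(0.176) = 0.4411
−0.151·log₂(0.151) = 0.4118
Sum ≈ 2.7724 → 2.772 bits.

2.772 bits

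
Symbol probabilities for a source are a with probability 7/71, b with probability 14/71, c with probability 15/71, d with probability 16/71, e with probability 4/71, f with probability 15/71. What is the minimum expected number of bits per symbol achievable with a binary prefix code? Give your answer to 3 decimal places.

2.507 bits/symbol

Repeatedly combine the two least-probable nodes; the expected code length is the sum of the merged weights.
merge 4/71 + 7/71 → 11/71
merge 11/71 + 14/71 → 25/71
merge 15/71 + 15/71 → 30/71
merge 16/71 + 25/71 → 41/71
merge 30/71 + 41/71 → 1
L = 11/71 + 25/71 + 30/71 + 41/71 + 1 = 178/71 ≈ 2.507 bits/symbol.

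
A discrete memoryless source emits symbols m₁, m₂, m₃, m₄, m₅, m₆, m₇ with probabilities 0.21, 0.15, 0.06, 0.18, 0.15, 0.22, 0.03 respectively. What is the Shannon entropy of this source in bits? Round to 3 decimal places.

H = −Σ pᵢ log₂ pᵢ.
−0.21·log₂(0.21) = 0.4728
−0.15·log₂(0.15) = 0.4105
−0.06·log₂(0.06) = 0.2435
−0.18·log₂(0.18) = 0.4453
−0.15·log₂(0.15) = 0.4105
−0.22·log₂(0.22) = 0.4806
−0.03·log₂(0.03) = 0.1518
Sum ≈ 2.6151 → 2.615 bits.

2.615 bits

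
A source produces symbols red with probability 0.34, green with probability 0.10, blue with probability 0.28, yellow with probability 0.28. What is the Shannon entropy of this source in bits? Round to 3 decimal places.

1.890 bits

H = −Σ pᵢ log₂ pᵢ.
−0.34·log₂(0.34) = 0.5292
−0.10·log₂(0.10) = 0.3322
−0.28·log₂(0.28) = 0.5142
−0.28·log₂(0.28) = 0.5142
Sum ≈ 1.8898 → 1.890 bits.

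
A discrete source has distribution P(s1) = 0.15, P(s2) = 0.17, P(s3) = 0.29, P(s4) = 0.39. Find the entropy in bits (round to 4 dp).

1.8928 bits

H = −Σ pᵢ log₂ pᵢ.
−0.15·log₂(0.15) = 0.4105
−0.17·log₂(0.17) = 0.4346
−0.29·log₂(0.29) = 0.5179
−0.39·log₂(0.39) = 0.5298
Sum ≈ 1.8928 → 1.8928 bits.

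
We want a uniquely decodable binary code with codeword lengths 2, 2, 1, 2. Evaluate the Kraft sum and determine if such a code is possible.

1.25; no

With common denominator 2^2 = 4: Σ 2^(−ℓᵢ) = 1/4 + 1/4 + 2/4 + 1/4 = 5/4 = 1.25.
Kraft's inequality requires Σ ≤ 1; here Σ = 1.25 > 1, so no such prefix code exists.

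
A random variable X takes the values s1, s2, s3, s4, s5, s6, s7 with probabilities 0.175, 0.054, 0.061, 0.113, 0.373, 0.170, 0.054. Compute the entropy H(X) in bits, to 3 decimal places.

H = −Σ pᵢ log₂ pᵢ.
−0.175·log₂(0.175) = 0.4401
−0.054·log₂(0.054) = 0.2274
−0.061·log₂(0.061) = 0.2461
−0.113·log₂(0.113) = 0.3555
−0.373·log₂(0.373) = 0.5307
−0.170·log₂(0.170) = 0.4346
−0.054·log₂(0.054) = 0.2274
Sum ≈ 2.4617 → 2.462 bits.

2.462 bits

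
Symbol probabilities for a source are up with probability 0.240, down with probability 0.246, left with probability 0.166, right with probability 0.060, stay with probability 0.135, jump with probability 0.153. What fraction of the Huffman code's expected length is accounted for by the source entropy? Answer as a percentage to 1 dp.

98.2%

Entropy H = −Σ p log₂ p ≈ 2.4699 bits.
Huffman merges: 3/50+27/200→39/200; 153/1000+83/500→319/1000; 39/200+6/25→87/200; 123/500+319/1000→113/200; 87/200+113/200→1. L = 1257/500 ≈ 2.5140.
Efficiency = H/L = 2.4699/2.5140 = 98.2%.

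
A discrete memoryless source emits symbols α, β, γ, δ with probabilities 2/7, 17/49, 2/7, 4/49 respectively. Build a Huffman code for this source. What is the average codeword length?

2 bits/symbol

Repeatedly combine the two least-probable nodes; the expected code length is the sum of the merged weights.
merge 4/49 + 2/7 → 18/49
merge 2/7 + 17/49 → 31/49
merge 18/49 + 31/49 → 1
L = 18/49 + 31/49 + 1 = 2 bits/symbol.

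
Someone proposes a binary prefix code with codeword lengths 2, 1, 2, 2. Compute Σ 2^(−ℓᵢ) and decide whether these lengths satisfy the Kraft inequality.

With common denominator 2^2 = 4: Σ 2^(−ℓᵢ) = 1/4 + 2/4 + 1/4 + 1/4 = 5/4 = 1.25.
Kraft's inequality requires Σ ≤ 1; here Σ = 1.25 > 1, so no such prefix code exists.

1.25; no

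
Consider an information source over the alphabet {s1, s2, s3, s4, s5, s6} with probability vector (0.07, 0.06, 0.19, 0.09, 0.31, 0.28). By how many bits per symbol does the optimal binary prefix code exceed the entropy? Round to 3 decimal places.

0.032 bits

Entropy H = −Σ p log₂ p ≈ 2.3180 bits.
Huffman merges: 3/50+7/100→13/100; 9/100+13/100→11/50; 19/100+11/50→41/100; 7/25+31/100→59/100; 41/100+59/100→1. L = 47/20 ≈ 2.3500.
L − H = 2.3500 − 2.3180 = 0.032 bits.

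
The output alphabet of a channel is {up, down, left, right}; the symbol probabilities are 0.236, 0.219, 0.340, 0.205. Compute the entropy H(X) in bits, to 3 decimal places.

1.969 bits

H = −Σ pᵢ log₂ pᵢ.
−0.236·log₂(0.236) = 0.4916
−0.219·log₂(0.219) = 0.4798
−0.340·log₂(0.340) = 0.5292
−0.205·log₂(0.205) = 0.4687
Sum ≈ 1.9693 → 1.969 bits.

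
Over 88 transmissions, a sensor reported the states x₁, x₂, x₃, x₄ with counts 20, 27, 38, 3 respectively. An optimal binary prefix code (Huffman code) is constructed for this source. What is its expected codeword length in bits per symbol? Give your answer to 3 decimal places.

1.830 bits/symbol

Probabilities are the counts divided by 88.
Repeatedly combine the two least-probable nodes; the expected code length is the sum of the merged weights.
merge 3/88 + 5/22 → 23/88
merge 23/88 + 27/88 → 25/44
merge 19/44 + 25/44 → 1
L = 23/88 + 25/44 + 1 = 161/88 ≈ 1.830 bits/symbol.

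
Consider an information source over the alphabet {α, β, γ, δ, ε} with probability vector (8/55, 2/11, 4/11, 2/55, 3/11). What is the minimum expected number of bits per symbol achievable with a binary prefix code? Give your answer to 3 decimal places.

Repeatedly combine the two least-probable nodes; the expected code length is the sum of the merged weights.
merge 2/55 + 8/55 → 2/11
merge 2/11 + 2/11 → 4/11
merge 3/11 + 4/11 → 7/11
merge 4/11 + 7/11 → 1
L = 2/11 + 4/11 + 7/11 + 1 = 24/11 ≈ 2.182 bits/symbol.

2.182 bits/symbol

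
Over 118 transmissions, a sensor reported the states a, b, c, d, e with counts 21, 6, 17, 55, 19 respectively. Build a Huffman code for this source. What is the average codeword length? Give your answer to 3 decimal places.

2.068 bits/symbol

Probabilities are the counts divided by 118.
Repeatedly combine the two least-probable nodes; the expected code length is the sum of the merged weights.
merge 3/59 + 17/118 → 23/118
merge 19/118 + 21/118 → 20/59
merge 23/118 + 20/59 → 63/118
merge 55/118 + 63/118 → 1
L = 23/118 + 20/59 + 63/118 + 1 = 122/59 ≈ 2.068 bits/symbol.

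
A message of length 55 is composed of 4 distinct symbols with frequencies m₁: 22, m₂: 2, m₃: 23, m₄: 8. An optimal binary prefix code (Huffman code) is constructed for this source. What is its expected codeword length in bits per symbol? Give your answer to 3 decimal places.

1.764 bits/symbol

Probabilities are the counts divided by 55.
Repeatedly combine the two least-probable nodes; the expected code length is the sum of the merged weights.
merge 2/55 + 8/55 → 2/11
merge 2/11 + 2/5 → 32/55
merge 23/55 + 32/55 → 1
L = 2/11 + 32/55 + 1 = 97/55 ≈ 1.764 bits/symbol.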